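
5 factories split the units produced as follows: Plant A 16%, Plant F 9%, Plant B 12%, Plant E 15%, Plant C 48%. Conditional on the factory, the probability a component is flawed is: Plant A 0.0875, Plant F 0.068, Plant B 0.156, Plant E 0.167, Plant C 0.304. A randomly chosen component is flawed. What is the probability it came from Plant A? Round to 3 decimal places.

0.067

Prior × likelihood for each hypothesis:
  Plant A: 0.16 × 0.0875 = 0.014
  Plant F: 0.09 × 0.068 = 0.00612
  Plant B: 0.12 × 0.156 = 0.01872
  Plant E: 0.15 × 0.167 = 0.02505
  Plant C: 0.48 × 0.304 = 0.14592
Sum = 0.20981.
P(Plant A | evidence) = 0.014 / 0.20981 ≈ 0.067.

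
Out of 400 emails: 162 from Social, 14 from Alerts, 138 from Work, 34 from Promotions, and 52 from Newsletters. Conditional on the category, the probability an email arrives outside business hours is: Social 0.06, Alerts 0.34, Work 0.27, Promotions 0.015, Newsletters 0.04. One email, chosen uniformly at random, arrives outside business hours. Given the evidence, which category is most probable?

Work

Compute prior × likelihood for every hypothesis:
  Social: 0.405 × 0.06 = 0.0243
  Alerts: 0.035 × 0.34 = 0.0119
  Work: 0.345 × 0.27 = 0.09315
  Promotions: 0.085 × 0.015 = 0.001275
  Newsletters: 0.13 × 0.04 = 0.0052
Total = 0.135825.
Largest term belongs to Work, so Work is most probable.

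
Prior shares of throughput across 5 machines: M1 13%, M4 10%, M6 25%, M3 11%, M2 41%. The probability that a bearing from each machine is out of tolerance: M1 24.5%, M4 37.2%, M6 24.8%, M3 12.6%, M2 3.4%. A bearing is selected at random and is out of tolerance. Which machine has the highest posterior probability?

M6

Compute prior × likelihood for every hypothesis:
  M1: 0.13 × 0.245 = 0.03185
  M4: 0.1 × 0.372 = 0.0372
  M6: 0.25 × 0.248 = 0.062
  M3: 0.11 × 0.126 = 0.01386
  M2: 0.41 × 0.034 = 0.01394
Sum = 0.15885.
Largest term belongs to M6, so M6 is most probable.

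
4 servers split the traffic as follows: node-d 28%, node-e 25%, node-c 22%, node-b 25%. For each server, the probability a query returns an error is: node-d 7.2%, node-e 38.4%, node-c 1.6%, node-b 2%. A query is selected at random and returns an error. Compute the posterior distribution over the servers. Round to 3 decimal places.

Prior × likelihood for each hypothesis:
  node-d: 0.28 × 0.072 = 0.02016
  node-e: 0.25 × 0.384 = 0.096
  node-c: 0.22 × 0.016 = 0.00352
  node-b: 0.25 × 0.02 = 0.005
Sum = 0.12468.
P(node-d | error) = 0.02016/0.12468 ≈ 0.162
P(node-e | error) = 0.096/0.12468 ≈ 0.770
P(node-c | error) = 0.00352/0.12468 ≈ 0.028
P(node-b | error) = 0.005/0.12468 ≈ 0.040

node-d 0.162, node-e 0.770, node-c 0.028, node-b 0.040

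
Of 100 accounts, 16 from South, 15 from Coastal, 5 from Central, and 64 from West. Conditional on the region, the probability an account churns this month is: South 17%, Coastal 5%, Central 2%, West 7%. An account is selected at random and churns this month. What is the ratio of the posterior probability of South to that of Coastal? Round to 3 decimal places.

3.627

Unnormalized posteriors (prior × likelihood):
  South: 0.16 × 0.17 = 0.0272
  Coastal: 0.15 × 0.05 = 0.0075
  Central: 0.05 × 0.02 = 0.001
  West: 0.64 × 0.07 = 0.0448
Total = 0.0805.
The ratio is 0.0272 / 0.0075 (the normalizer cancels) = 3.627.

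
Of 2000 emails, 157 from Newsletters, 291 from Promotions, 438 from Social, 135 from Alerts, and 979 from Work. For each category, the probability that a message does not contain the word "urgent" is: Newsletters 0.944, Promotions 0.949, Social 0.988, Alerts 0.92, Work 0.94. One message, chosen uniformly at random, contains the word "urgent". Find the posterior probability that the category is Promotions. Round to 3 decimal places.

0.151

Taking complements, P(urgent-flag | each) = Newsletters 0.056, Promotions 0.051, Social 0.012, Alerts 0.08, Work 0.06.
Prior × likelihood for each hypothesis:
  Newsletters: 0.0785 × 0.056 = 0.004396
  Promotions: 0.1455 × 0.051 = 0.0074205
  Social: 0.219 × 0.012 = 0.002628
  Alerts: 0.0675 × 0.08 = 0.0054
  Work: 0.4895 × 0.06 = 0.02937
Total = 0.0492145.
P(Promotions | evidence) = 0.0074205 / 0.0492145 ≈ 0.151.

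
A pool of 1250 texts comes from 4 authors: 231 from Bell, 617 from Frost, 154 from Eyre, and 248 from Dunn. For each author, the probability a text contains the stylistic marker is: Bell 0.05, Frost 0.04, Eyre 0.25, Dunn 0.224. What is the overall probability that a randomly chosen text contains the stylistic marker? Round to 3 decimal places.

0.104

By Bayes' rule, posterior ∝ prior × likelihood:
  Bell: 0.1848 × 0.05 = 0.00924
  Frost: 0.4936 × 0.04 = 0.019744
  Eyre: 0.1232 × 0.25 = 0.0308
  Dunn: 0.1984 × 0.224 = 0.0444416
P(marker) = 0.00924 + 0.019744 + 0.0308 + 0.0444416 = 0.1042256 → 0.104.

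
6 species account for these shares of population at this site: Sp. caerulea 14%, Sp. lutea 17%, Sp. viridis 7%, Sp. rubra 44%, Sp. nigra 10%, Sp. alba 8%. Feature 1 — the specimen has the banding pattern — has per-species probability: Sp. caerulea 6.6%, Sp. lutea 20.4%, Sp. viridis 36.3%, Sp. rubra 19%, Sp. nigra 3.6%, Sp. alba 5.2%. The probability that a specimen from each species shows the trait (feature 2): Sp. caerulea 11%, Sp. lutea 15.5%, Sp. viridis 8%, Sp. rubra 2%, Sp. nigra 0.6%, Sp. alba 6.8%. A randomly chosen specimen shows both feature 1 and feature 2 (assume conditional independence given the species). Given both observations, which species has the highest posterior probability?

Sp. lutea

Prior × likelihood for each hypothesis:
  Sp. caerulea: 0.14 × 0.066 × 0.11 = 0.0010164
  Sp. lutea: 0.17 × 0.204 × 0.155 = 0.0053754
  Sp. viridis: 0.07 × 0.363 × 0.08 = 0.0020328
  Sp. rubra: 0.44 × 0.19 × 0.02 = 0.001672
  Sp. nigra: 0.1 × 0.036 × 0.006 = 0.0000216
  Sp. alba: 0.08 × 0.052 × 0.068 = 0.00028288
Total = 0.01040108.
Largest term belongs to Sp. lutea, so Sp. lutea is most probable.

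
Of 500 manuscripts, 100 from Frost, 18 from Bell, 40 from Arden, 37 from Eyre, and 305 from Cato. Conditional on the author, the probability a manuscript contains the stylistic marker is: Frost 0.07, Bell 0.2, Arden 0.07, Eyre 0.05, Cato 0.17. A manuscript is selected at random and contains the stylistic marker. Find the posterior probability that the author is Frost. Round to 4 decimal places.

Compute prior × likelihood for every hypothesis:
  Frost: 0.2 × 0.07 = 0.014
  Bell: 0.036 × 0.2 = 0.0072
  Arden: 0.08 × 0.07 = 0.0056
  Eyre: 0.074 × 0.05 = 0.0037
  Cato: 0.61 × 0.17 = 0.1037
Sum = 0.1342.
P(Frost | evidence) = 0.014 / 0.1342 ≈ 0.1043.

0.1043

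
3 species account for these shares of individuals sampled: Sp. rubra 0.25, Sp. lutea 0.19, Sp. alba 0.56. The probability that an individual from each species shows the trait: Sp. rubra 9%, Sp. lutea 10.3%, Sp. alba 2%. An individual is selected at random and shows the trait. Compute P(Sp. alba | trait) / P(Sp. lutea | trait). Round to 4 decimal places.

Prior × likelihood for each hypothesis:
  Sp. rubra: 0.25 × 0.09 = 0.0225
  Sp. lutea: 0.19 × 0.103 = 0.01957
  Sp. alba: 0.56 × 0.02 = 0.0112
Normalizing constant = 0.05327.
The ratio is 0.0112 / 0.01957 (the normalizer cancels) = 0.5723.

0.5723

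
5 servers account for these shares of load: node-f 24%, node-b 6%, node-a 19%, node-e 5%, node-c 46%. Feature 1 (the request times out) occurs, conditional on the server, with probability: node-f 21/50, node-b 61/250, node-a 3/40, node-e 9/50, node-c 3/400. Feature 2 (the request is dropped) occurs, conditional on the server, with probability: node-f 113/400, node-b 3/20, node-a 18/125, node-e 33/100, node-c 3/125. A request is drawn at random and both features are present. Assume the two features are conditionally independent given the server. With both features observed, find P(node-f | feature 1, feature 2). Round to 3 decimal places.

By Bayes' rule, posterior ∝ prior × likelihood:
  node-f: 0.24 × 0.42 × 0.2825 = 0.028476
  node-b: 0.06 × 0.244 × 0.15 = 0.002196
  node-a: 0.19 × 0.075 × 0.144 = 0.002052
  node-e: 0.05 × 0.18 × 0.33 = 0.00297
  node-c: 0.46 × 0.0075 × 0.024 = 0.0000828
Total = 0.0357768.
P(node-f | evidence) = 0.028476 / 0.0357768 ≈ 0.796.

0.796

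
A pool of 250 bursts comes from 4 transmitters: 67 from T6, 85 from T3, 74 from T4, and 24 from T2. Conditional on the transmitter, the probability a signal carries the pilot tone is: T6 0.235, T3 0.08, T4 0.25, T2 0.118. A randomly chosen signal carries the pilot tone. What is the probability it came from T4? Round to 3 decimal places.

0.422

By Bayes' rule, posterior ∝ prior × likelihood:
  T6: 0.268 × 0.235 = 0.06298
  T3: 0.34 × 0.08 = 0.0272
  T4: 0.296 × 0.25 = 0.074
  T2: 0.096 × 0.118 = 0.011328
Sum = 0.175508.
P(T4 | evidence) = 0.074 / 0.175508 ≈ 0.422.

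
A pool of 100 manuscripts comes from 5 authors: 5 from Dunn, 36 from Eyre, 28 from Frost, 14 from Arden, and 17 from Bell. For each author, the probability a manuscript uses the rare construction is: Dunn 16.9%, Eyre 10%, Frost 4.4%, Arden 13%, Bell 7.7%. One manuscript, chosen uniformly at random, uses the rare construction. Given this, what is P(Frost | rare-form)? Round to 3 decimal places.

0.140

Compute prior × likelihood for every hypothesis:
  Dunn: 0.05 × 0.169 = 0.00845
  Eyre: 0.36 × 0.1 = 0.036
  Frost: 0.28 × 0.044 = 0.01232
  Arden: 0.14 × 0.13 = 0.0182
  Bell: 0.17 × 0.077 = 0.01309
Sum = 0.08806.
P(Frost | evidence) = 0.01232 / 0.08806 ≈ 0.140.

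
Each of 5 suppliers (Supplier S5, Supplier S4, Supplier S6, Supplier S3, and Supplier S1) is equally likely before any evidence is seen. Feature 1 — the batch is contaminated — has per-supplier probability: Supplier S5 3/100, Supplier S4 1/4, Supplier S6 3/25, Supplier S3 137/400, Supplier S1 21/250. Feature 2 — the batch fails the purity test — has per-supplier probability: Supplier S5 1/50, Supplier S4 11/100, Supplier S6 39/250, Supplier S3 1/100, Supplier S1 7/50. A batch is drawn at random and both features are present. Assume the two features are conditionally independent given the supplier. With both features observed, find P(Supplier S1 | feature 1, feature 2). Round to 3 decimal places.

Since the prior is uniform, the posterior is proportional to the likelihood:
  Supplier S5: 0.03 × 0.02 = 0.0006
  Supplier S4: 0.25 × 0.11 = 0.0275
  Supplier S6: 0.12 × 0.156 = 0.01872
  Supplier S3: 0.3425 × 0.01 = 0.003425
  Supplier S1: 0.084 × 0.14 = 0.01176
Normalizing constant = 0.062005.
P(Supplier S1 | evidence) = 0.01176 / 0.062005 ≈ 0.190.

0.190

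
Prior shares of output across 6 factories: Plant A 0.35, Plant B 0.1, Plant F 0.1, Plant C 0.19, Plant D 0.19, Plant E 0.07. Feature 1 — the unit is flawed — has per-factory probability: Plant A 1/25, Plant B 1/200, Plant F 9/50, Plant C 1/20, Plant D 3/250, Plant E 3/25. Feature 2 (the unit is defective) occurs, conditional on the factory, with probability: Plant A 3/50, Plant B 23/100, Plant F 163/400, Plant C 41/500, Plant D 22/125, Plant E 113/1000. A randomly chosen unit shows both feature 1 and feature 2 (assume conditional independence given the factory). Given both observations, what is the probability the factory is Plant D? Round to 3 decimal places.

Prior × likelihood for each hypothesis:
  Plant A: 0.35 × 0.04 × 0.06 = 0.00084
  Plant B: 0.1 × 0.005 × 0.23 = 0.000115
  Plant F: 0.1 × 0.18 × 0.4075 = 0.007335
  Plant C: 0.19 × 0.05 × 0.082 = 0.000779
  Plant D: 0.19 × 0.012 × 0.176 = 0.00040128
  Plant E: 0.07 × 0.12 × 0.113 = 0.0009492
Sum = 0.01041948.
P(Plant D | evidence) = 0.00040128 / 0.01041948 ≈ 0.039.

0.039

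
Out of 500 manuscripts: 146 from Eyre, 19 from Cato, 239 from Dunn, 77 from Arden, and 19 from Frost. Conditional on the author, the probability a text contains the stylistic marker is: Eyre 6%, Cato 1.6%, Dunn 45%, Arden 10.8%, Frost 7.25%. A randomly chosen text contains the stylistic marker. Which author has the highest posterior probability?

Dunn

By Bayes' rule, posterior ∝ prior × likelihood:
  Eyre: 0.292 × 0.06 = 0.01752
  Cato: 0.038 × 0.016 = 0.000608
  Dunn: 0.478 × 0.45 = 0.2151
  Arden: 0.154 × 0.108 = 0.016632
  Frost: 0.038 × 0.0725 = 0.002755
Sum = 0.252615.
Largest term belongs to Dunn, so Dunn is most probable.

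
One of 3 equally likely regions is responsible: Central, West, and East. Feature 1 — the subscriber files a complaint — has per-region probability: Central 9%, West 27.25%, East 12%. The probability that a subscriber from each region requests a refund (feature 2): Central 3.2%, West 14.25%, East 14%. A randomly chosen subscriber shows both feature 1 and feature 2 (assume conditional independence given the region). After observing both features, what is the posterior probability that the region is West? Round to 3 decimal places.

Since the prior is uniform, the posterior is proportional to the likelihood:
  Central: 0.09 × 0.032 = 0.00288
  West: 0.2725 × 0.1425 = 0.03883125
  East: 0.12 × 0.14 = 0.0168
Normalizing constant = 0.05851125.
P(West | evidence) = 0.03883125 / 0.05851125 ≈ 0.664.

0.664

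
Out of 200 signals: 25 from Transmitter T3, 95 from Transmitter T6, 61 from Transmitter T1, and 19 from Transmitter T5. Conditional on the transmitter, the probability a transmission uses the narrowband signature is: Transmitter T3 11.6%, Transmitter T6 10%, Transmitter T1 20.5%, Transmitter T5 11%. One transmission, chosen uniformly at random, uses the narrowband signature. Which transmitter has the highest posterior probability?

By Bayes' rule, posterior ∝ prior × likelihood:
  Transmitter T3: 0.125 × 0.116 = 0.0145
  Transmitter T6: 0.475 × 0.1 = 0.0475
  Transmitter T1: 0.305 × 0.205 = 0.062525
  Transmitter T5: 0.095 × 0.11 = 0.01045
Sum = 0.134975.
Largest term belongs to Transmitter T1, so Transmitter T1 is most probable.

Transmitter T1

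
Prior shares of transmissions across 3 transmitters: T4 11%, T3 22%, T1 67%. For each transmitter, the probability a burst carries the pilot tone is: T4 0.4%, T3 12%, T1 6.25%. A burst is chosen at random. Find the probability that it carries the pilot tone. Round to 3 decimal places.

Prior × likelihood for each hypothesis:
  T4: 0.11 × 0.004 = 0.00044
  T3: 0.22 × 0.12 = 0.0264
  T1: 0.67 × 0.0625 = 0.041875
P(pilot) = 0.00044 + 0.0264 + 0.041875 = 0.068715 → 0.069.

0.069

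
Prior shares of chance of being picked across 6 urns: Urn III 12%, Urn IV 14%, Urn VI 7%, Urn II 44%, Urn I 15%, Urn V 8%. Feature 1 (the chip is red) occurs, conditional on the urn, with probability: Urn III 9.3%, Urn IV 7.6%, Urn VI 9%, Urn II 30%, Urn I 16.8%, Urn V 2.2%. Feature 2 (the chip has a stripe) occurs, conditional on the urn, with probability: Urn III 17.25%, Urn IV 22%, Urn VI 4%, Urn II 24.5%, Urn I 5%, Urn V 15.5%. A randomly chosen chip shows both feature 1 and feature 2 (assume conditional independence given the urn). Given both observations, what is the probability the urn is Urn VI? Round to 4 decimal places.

0.0066

By Bayes' rule, posterior ∝ prior × likelihood:
  Urn III: 0.12 × 0.093 × 0.1725 = 0.0019251
  Urn IV: 0.14 × 0.076 × 0.22 = 0.0023408
  Urn VI: 0.07 × 0.09 × 0.04 = 0.000252
  Urn II: 0.44 × 0.3 × 0.245 = 0.03234
  Urn I: 0.15 × 0.168 × 0.05 = 0.00126
  Urn V: 0.08 × 0.022 × 0.155 = 0.0002728
Total = 0.0383907.
P(Urn VI | evidence) = 0.000252 / 0.0383907 ≈ 0.0066.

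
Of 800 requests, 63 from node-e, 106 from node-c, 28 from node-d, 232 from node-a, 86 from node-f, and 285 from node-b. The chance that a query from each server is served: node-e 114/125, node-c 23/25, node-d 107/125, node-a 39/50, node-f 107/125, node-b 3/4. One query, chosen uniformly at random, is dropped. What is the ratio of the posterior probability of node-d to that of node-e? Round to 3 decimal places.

Taking complements, P(dropped | each) = node-e 0.088, node-c 0.08, node-d 0.144, node-a 0.22, node-f 0.144, node-b 0.25.
By Bayes' rule, posterior ∝ prior × likelihood:
  node-e: 0.07875 × 0.088 = 0.00693
  node-c: 0.1325 × 0.08 = 0.0106
  node-d: 0.035 × 0.144 = 0.00504
  node-a: 0.29 × 0.22 = 0.0638
  node-f: 0.1075 × 0.144 = 0.01548
  node-b: 0.35625 × 0.25 = 0.0890625
Sum = 0.1909125.
The ratio is 0.00504 / 0.00693 (the normalizer cancels) = 0.727.

0.727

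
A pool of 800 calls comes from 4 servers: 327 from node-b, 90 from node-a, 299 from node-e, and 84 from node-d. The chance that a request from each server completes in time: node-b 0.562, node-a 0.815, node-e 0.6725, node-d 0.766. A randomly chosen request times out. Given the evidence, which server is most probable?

node-b

Taking complements, P(timeout | each) = node-b 0.438, node-a 0.185, node-e 0.3275, node-d 0.234.
Unnormalized posteriors (prior × likelihood):
  node-b: 0.40875 × 0.438 = 0.1790325
  node-a: 0.1125 × 0.185 = 0.0208125
  node-e: 0.37375 × 0.3275 = 0.122403125
  node-d: 0.105 × 0.234 = 0.02457
Normalizing constant = 0.346818125.
Largest term belongs to node-b, so node-b is most probable.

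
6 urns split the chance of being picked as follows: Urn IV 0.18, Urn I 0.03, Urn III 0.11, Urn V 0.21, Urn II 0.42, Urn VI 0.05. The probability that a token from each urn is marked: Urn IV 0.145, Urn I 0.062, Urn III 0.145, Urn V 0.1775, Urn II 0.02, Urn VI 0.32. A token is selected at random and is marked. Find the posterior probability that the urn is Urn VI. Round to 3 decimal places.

Prior × likelihood for each hypothesis:
  Urn IV: 0.18 × 0.145 = 0.0261
  Urn I: 0.03 × 0.062 = 0.00186
  Urn III: 0.11 × 0.145 = 0.01595
  Urn V: 0.21 × 0.1775 = 0.037275
  Urn II: 0.42 × 0.02 = 0.0084
  Urn VI: 0.05 × 0.32 = 0.016
Sum = 0.105585.
P(Urn VI | evidence) = 0.016 / 0.105585 ≈ 0.152.

0.152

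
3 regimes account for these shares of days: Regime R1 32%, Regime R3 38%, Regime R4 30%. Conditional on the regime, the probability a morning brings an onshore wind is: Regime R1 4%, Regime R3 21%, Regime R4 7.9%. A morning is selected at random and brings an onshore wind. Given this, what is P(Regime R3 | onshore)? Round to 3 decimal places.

Unnormalized posteriors (prior × likelihood):
  Regime R1: 0.32 × 0.04 = 0.0128
  Regime R3: 0.38 × 0.21 = 0.0798
  Regime R4: 0.3 × 0.079 = 0.0237
Sum = 0.1163.
P(Regime R3 | evidence) = 0.0798 / 0.1163 ≈ 0.686.

0.686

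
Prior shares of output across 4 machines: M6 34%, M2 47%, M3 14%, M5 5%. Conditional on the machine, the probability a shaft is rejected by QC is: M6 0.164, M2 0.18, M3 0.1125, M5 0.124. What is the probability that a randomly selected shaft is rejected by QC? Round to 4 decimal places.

0.1623

Compute prior × likelihood for every hypothesis:
  M6: 0.34 × 0.164 = 0.05576
  M2: 0.47 × 0.18 = 0.0846
  M3: 0.14 × 0.1125 = 0.01575
  M5: 0.05 × 0.124 = 0.0062
P(rejected) = 0.05576 + 0.0846 + 0.01575 + 0.0062 = 0.16231 → 0.1623.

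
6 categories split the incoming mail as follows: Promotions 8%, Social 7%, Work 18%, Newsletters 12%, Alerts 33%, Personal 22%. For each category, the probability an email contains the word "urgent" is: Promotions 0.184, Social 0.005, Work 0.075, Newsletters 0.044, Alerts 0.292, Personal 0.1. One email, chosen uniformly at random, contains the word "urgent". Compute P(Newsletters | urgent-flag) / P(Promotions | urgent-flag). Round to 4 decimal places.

By Bayes' rule, posterior ∝ prior × likelihood:
  Promotions: 0.08 × 0.184 = 0.01472
  Social: 0.07 × 0.005 = 0.00035
  Work: 0.18 × 0.075 = 0.0135
  Newsletters: 0.12 × 0.044 = 0.00528
  Alerts: 0.33 × 0.292 = 0.09636
  Personal: 0.22 × 0.1 = 0.022
Total = 0.15221.
The ratio is 0.00528 / 0.01472 (the normalizer cancels) = 0.3587.

0.3587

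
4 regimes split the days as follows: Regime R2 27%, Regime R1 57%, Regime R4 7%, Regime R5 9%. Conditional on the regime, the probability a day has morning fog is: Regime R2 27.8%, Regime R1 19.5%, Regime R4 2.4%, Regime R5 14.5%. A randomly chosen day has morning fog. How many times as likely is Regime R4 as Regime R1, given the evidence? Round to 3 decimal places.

By Bayes' rule, posterior ∝ prior × likelihood:
  Regime R2: 0.27 × 0.278 = 0.07506
  Regime R1: 0.57 × 0.195 = 0.11115
  Regime R4: 0.07 × 0.024 = 0.00168
  Regime R5: 0.09 × 0.145 = 0.01305
Sum = 0.20094.
The ratio is 0.00168 / 0.11115 (the normalizer cancels) = 0.015.

0.015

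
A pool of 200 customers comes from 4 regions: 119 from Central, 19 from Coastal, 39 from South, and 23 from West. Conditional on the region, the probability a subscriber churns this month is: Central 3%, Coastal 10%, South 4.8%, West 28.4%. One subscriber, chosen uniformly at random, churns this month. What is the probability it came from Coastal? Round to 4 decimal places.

0.1369

Compute prior × likelihood for every hypothesis:
  Central: 0.595 × 0.03 = 0.01785
  Coastal: 0.095 × 0.1 = 0.0095
  South: 0.195 × 0.048 = 0.00936
  West: 0.115 × 0.284 = 0.03266
Normalizing constant = 0.06937.
P(Coastal | evidence) = 0.0095 / 0.06937 ≈ 0.1369.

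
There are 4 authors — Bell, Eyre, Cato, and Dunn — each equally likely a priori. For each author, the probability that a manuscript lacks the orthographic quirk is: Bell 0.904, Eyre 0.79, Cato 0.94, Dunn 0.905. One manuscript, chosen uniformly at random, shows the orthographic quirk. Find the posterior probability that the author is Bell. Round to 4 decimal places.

0.2082

Taking complements, P(quirk | each) = Bell 0.096, Eyre 0.21, Cato 0.06, Dunn 0.095.
With a uniform prior (1/4 each), posterior ∝ likelihood:
  Bell: 0.096
  Eyre: 0.21
  Cato: 0.06
  Dunn: 0.095
Total = 0.461.
P(Bell | evidence) = 0.096 / 0.461 ≈ 0.2082.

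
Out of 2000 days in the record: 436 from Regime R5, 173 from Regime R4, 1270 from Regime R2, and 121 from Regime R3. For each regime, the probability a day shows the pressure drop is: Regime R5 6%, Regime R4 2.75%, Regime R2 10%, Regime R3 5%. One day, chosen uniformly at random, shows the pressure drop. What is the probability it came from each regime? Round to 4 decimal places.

Regime R5 0.1595, Regime R4 0.0290, Regime R2 0.7745, Regime R3 0.0369

By Bayes' rule, posterior ∝ prior × likelihood:
  Regime R5: 0.218 × 0.06 = 0.01308
  Regime R4: 0.0865 × 0.0275 = 0.00237875
  Regime R2: 0.635 × 0.1 = 0.0635
  Regime R3: 0.0605 × 0.05 = 0.003025
Sum = 0.08198375.
P(Regime R5 | drop) = 0.01308/0.08198375 ≈ 0.1595
P(Regime R4 | drop) = 0.00237875/0.08198375 ≈ 0.0290
P(Regime R2 | drop) = 0.0635/0.08198375 ≈ 0.7745
P(Regime R3 | drop) = 0.003025/0.08198375 ≈ 0.0369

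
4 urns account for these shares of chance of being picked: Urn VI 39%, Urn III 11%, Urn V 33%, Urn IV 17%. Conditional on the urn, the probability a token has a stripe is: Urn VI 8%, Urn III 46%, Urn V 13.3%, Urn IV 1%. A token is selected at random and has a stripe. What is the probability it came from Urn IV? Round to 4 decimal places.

0.0133

Compute prior × likelihood for every hypothesis:
  Urn VI: 0.39 × 0.08 = 0.0312
  Urn III: 0.11 × 0.46 = 0.0506
  Urn V: 0.33 × 0.133 = 0.04389
  Urn IV: 0.17 × 0.01 = 0.0017
Total = 0.12739.
P(Urn IV | evidence) = 0.0017 / 0.12739 ≈ 0.0133.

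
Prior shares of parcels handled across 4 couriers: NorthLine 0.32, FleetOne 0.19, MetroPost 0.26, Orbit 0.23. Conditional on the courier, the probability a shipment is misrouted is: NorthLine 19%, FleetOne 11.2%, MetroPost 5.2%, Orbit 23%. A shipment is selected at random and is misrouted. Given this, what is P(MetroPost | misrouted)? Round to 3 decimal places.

Unnormalized posteriors (prior × likelihood):
  NorthLine: 0.32 × 0.19 = 0.0608
  FleetOne: 0.19 × 0.112 = 0.02128
  MetroPost: 0.26 × 0.052 = 0.01352
  Orbit: 0.23 × 0.23 = 0.0529
Normalizing constant = 0.1485.
P(MetroPost | evidence) = 0.01352 / 0.1485 ≈ 0.091.

0.091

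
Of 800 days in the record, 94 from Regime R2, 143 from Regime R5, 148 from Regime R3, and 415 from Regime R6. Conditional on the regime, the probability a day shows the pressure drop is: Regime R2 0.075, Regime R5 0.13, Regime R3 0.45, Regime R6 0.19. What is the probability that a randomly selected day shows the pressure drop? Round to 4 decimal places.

0.2139

By Bayes' rule, posterior ∝ prior × likelihood:
  Regime R2: 0.1175 × 0.075 = 0.0088125
  Regime R5: 0.17875 × 0.13 = 0.0232375
  Regime R3: 0.185 × 0.45 = 0.08325
  Regime R6: 0.51875 × 0.19 = 0.0985625
P(drop) = 0.0088125 + 0.0232375 + 0.08325 + 0.0985625 = 0.2138625 → 0.2139.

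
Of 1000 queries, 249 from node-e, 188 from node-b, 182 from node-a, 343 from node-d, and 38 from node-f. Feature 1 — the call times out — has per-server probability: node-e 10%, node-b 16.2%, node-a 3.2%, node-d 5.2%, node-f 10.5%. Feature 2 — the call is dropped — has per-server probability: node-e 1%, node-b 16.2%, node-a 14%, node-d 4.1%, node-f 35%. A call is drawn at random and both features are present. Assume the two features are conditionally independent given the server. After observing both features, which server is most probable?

By Bayes' rule, posterior ∝ prior × likelihood:
  node-e: 0.249 × 0.1 × 0.01 = 0.000249
  node-b: 0.188 × 0.162 × 0.162 = 0.004933872
  node-a: 0.182 × 0.032 × 0.14 = 0.00081536
  node-d: 0.343 × 0.052 × 0.041 = 0.000731276
  node-f: 0.038 × 0.105 × 0.35 = 0.0013965
Sum = 0.008126008.
Largest term belongs to node-b, so node-b is most probable.

node-b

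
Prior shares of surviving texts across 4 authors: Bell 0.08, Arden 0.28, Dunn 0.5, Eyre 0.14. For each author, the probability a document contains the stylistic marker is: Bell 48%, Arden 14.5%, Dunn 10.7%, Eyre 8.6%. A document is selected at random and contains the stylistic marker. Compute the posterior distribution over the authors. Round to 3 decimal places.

Unnormalized posteriors (prior × likelihood):
  Bell: 0.08 × 0.48 = 0.0384
  Arden: 0.28 × 0.145 = 0.0406
  Dunn: 0.5 × 0.107 = 0.0535
  Eyre: 0.14 × 0.086 = 0.01204
Normalizing constant = 0.14454.
P(Bell | marker) = 0.0384/0.14454 ≈ 0.266
P(Arden | marker) = 0.0406/0.14454 ≈ 0.281
P(Dunn | marker) = 0.0535/0.14454 ≈ 0.370
P(Eyre | marker) = 0.01204/0.14454 ≈ 0.083

Bell 0.266, Arden 0.281, Dunn 0.370, Eyre 0.083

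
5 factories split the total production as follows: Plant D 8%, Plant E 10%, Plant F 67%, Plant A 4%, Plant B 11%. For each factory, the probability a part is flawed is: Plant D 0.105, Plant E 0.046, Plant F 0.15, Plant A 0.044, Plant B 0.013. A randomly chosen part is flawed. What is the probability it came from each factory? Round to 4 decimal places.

Plant D 0.0720, Plant E 0.0394, Plant F 0.8613, Plant A 0.0151, Plant B 0.0123

Unnormalized posteriors (prior × likelihood):
  Plant D: 0.08 × 0.105 = 0.0084
  Plant E: 0.1 × 0.046 = 0.0046
  Plant F: 0.67 × 0.15 = 0.1005
  Plant A: 0.04 × 0.044 = 0.00176
  Plant B: 0.11 × 0.013 = 0.00143
Total = 0.11669.
P(Plant D | flawed) = 0.0084/0.11669 ≈ 0.0720
P(Plant E | flawed) = 0.0046/0.11669 ≈ 0.0394
P(Plant F | flawed) = 0.1005/0.11669 ≈ 0.8613
P(Plant A | flawed) = 0.00176/0.11669 ≈ 0.0151
P(Plant B | flawed) = 0.00143/0.11669 ≈ 0.0123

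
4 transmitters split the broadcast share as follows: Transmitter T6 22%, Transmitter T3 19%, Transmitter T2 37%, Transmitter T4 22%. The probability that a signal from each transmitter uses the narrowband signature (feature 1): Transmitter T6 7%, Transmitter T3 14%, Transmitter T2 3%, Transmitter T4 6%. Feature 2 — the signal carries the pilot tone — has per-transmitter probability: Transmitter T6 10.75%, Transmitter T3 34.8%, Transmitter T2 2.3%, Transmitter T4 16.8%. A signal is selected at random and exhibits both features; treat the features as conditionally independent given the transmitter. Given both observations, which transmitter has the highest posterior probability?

Unnormalized posteriors (prior × likelihood):
  Transmitter T6: 0.22 × 0.07 × 0.1075 = 0.0016555
  Transmitter T3: 0.19 × 0.14 × 0.348 = 0.0092568
  Transmitter T2: 0.37 × 0.03 × 0.023 = 0.0002553
  Transmitter T4: 0.22 × 0.06 × 0.168 = 0.0022176
Total = 0.0133852.
Largest term belongs to Transmitter T3, so Transmitter T3 is most probable.

Transmitter T3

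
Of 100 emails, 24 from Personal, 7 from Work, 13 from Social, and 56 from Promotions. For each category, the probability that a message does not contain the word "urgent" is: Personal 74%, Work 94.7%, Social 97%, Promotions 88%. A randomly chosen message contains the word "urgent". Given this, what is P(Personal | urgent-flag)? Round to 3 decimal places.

0.455

Taking complements, P(urgent-flag | each) = Personal 0.26, Work 0.053, Social 0.03, Promotions 0.12.
Unnormalized posteriors (prior × likelihood):
  Personal: 0.24 × 0.26 = 0.0624
  Work: 0.07 × 0.053 = 0.00371
  Social: 0.13 × 0.03 = 0.0039
  Promotions: 0.56 × 0.12 = 0.0672
Total = 0.13721.
P(Personal | evidence) = 0.0624 / 0.13721 ≈ 0.455.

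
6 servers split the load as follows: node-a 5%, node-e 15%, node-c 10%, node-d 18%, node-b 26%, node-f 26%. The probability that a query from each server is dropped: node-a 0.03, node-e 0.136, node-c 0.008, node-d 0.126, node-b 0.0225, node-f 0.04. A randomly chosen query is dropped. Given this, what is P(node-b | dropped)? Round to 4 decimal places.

0.0949

By Bayes' rule, posterior ∝ prior × likelihood:
  node-a: 0.05 × 0.03 = 0.0015
  node-e: 0.15 × 0.136 = 0.0204
  node-c: 0.1 × 0.008 = 0.0008
  node-d: 0.18 × 0.126 = 0.02268
  node-b: 0.26 × 0.0225 = 0.00585
  node-f: 0.26 × 0.04 = 0.0104
Total = 0.06163.
P(node-b | evidence) = 0.00585 / 0.06163 ≈ 0.0949.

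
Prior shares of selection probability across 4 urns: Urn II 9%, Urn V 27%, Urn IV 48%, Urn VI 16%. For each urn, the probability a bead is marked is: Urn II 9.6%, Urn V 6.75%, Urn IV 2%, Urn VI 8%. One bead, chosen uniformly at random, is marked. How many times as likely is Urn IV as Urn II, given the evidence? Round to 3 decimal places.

1.111

Unnormalized posteriors (prior × likelihood):
  Urn II: 0.09 × 0.096 = 0.00864
  Urn V: 0.27 × 0.0675 = 0.018225
  Urn IV: 0.48 × 0.02 = 0.0096
  Urn VI: 0.16 × 0.08 = 0.0128
Total = 0.049265.
The ratio is 0.0096 / 0.00864 (the normalizer cancels) = 1.111.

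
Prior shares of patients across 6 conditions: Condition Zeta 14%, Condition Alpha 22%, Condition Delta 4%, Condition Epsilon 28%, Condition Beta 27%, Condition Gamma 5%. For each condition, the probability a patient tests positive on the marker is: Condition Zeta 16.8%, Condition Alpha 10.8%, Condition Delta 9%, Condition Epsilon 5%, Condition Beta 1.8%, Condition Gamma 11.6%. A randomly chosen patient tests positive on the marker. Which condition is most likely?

Condition Alpha

Unnormalized posteriors (prior × likelihood):
  Condition Zeta: 0.14 × 0.168 = 0.02352
  Condition Alpha: 0.22 × 0.108 = 0.02376
  Condition Delta: 0.04 × 0.09 = 0.0036
  Condition Epsilon: 0.28 × 0.05 = 0.014
  Condition Beta: 0.27 × 0.018 = 0.00486
  Condition Gamma: 0.05 × 0.116 = 0.0058
Sum = 0.07554.
Largest term belongs to Condition Alpha, so Condition Alpha is most probable.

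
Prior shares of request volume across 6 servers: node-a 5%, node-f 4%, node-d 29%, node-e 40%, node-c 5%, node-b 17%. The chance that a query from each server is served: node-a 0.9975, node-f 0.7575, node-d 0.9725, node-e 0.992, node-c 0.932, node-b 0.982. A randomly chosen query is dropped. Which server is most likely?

node-f

Taking complements, P(dropped | each) = node-a 0.0025, node-f 0.2425, node-d 0.0275, node-e 0.008, node-c 0.068, node-b 0.018.
Prior × likelihood for each hypothesis:
  node-a: 0.05 × 0.0025 = 0.000125
  node-f: 0.04 × 0.2425 = 0.0097
  node-d: 0.29 × 0.0275 = 0.007975
  node-e: 0.4 × 0.008 = 0.0032
  node-c: 0.05 × 0.068 = 0.0034
  node-b: 0.17 × 0.018 = 0.00306
Normalizing constant = 0.02746.
Largest term belongs to node-f, so node-f is most probable.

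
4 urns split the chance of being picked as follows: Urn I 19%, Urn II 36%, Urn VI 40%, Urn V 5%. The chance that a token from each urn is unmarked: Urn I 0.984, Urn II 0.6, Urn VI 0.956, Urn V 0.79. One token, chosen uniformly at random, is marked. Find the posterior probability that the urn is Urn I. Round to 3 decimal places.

0.017

Taking complements, P(marked | each) = Urn I 0.016, Urn II 0.4, Urn VI 0.044, Urn V 0.21.
Compute prior × likelihood for every hypothesis:
  Urn I: 0.19 × 0.016 = 0.00304
  Urn II: 0.36 × 0.4 = 0.144
  Urn VI: 0.4 × 0.044 = 0.0176
  Urn V: 0.05 × 0.21 = 0.0105
Normalizing constant = 0.17514.
P(Urn I | evidence) = 0.00304 / 0.17514 ≈ 0.017.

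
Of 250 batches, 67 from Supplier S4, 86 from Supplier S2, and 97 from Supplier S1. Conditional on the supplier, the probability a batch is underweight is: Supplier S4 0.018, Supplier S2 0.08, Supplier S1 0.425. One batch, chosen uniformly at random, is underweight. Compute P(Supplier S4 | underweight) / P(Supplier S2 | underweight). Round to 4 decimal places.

0.1753

By Bayes' rule, posterior ∝ prior × likelihood:
  Supplier S4: 0.268 × 0.018 = 0.004824
  Supplier S2: 0.344 × 0.08 = 0.02752
  Supplier S1: 0.388 × 0.425 = 0.1649
Normalizing constant = 0.197244.
The ratio is 0.004824 / 0.02752 (the normalizer cancels) = 0.1753.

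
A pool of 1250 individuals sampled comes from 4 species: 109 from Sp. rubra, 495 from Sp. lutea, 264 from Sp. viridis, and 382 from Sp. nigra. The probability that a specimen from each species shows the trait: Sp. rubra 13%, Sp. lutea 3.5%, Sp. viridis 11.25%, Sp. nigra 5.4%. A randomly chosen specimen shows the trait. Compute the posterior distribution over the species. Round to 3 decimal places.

Compute prior × likelihood for every hypothesis:
  Sp. rubra: 0.0872 × 0.13 = 0.011336
  Sp. lutea: 0.396 × 0.035 = 0.01386
  Sp. viridis: 0.2112 × 0.1125 = 0.02376
  Sp. nigra: 0.3056 × 0.054 = 0.0165024
Sum = 0.0654584.
P(Sp. rubra | trait) = 0.011336/0.0654584 ≈ 0.173
P(Sp. lutea | trait) = 0.01386/0.0654584 ≈ 0.212
P(Sp. viridis | trait) = 0.02376/0.0654584 ≈ 0.363
P(Sp. nigra | trait) = 0.0165024/0.0654584 ≈ 0.252

Sp. rubra 0.173, Sp. lutea 0.212, Sp. viridis 0.363, Sp. nigra 0.252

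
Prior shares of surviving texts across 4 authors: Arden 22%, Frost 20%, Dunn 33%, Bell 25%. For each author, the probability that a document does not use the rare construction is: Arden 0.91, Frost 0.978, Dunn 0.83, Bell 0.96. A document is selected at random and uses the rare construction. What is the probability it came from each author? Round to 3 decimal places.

Arden 0.219, Frost 0.049, Dunn 0.621, Bell 0.111

Taking complements, P(rare-form | each) = Arden 0.09, Frost 0.022, Dunn 0.17, Bell 0.04.
By Bayes' rule, posterior ∝ prior × likelihood:
  Arden: 0.22 × 0.09 = 0.0198
  Frost: 0.2 × 0.022 = 0.0044
  Dunn: 0.33 × 0.17 = 0.0561
  Bell: 0.25 × 0.04 = 0.01
Normalizing constant = 0.0903.
P(Arden | rare-form) = 0.0198/0.0903 ≈ 0.219
P(Frost | rare-form) = 0.0044/0.0903 ≈ 0.049
P(Dunn | rare-form) = 0.0561/0.0903 ≈ 0.621
P(Bell | rare-form) = 0.01/0.0903 ≈ 0.111
(Check: 0.219+0.049+0.621+0.111 = 1.000.)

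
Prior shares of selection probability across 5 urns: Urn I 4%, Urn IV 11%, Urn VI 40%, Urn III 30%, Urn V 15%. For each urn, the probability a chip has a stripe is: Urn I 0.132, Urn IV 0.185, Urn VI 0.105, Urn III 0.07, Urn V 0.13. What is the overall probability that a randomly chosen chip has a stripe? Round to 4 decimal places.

0.1081

Compute prior × likelihood for every hypothesis:
  Urn I: 0.04 × 0.132 = 0.00528
  Urn IV: 0.11 × 0.185 = 0.02035
  Urn VI: 0.4 × 0.105 = 0.042
  Urn III: 0.3 × 0.07 = 0.021
  Urn V: 0.15 × 0.13 = 0.0195
P(striped) = 0.00528 + 0.02035 + 0.042 + 0.021 + 0.0195 = 0.10813 → 0.1081.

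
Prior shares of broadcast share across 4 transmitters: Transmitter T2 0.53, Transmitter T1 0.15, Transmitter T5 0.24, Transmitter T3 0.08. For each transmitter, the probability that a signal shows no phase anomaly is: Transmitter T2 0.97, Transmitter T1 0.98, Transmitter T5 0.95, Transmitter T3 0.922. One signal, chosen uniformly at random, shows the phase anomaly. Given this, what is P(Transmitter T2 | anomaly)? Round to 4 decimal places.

Taking complements, P(anomaly | each) = Transmitter T2 0.03, Transmitter T1 0.02, Transmitter T5 0.05, Transmitter T3 0.078.
By Bayes' rule, posterior ∝ prior × likelihood:
  Transmitter T2: 0.53 × 0.03 = 0.0159
  Transmitter T1: 0.15 × 0.02 = 0.003
  Transmitter T5: 0.24 × 0.05 = 0.012
  Transmitter T3: 0.08 × 0.078 = 0.00624
Total = 0.03714.
P(Transmitter T2 | evidence) = 0.0159 / 0.03714 ≈ 0.4281.

0.4281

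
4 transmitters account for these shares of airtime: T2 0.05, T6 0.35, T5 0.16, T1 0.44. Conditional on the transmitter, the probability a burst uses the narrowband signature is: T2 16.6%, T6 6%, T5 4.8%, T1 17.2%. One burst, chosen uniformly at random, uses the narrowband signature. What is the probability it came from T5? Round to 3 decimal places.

Unnormalized posteriors (prior × likelihood):
  T2: 0.05 × 0.166 = 0.0083
  T6: 0.35 × 0.06 = 0.021
  T5: 0.16 × 0.048 = 0.00768
  T1: 0.44 × 0.172 = 0.07568
Normalizing constant = 0.11266.
P(T5 | evidence) = 0.00768 / 0.11266 ≈ 0.068.

0.068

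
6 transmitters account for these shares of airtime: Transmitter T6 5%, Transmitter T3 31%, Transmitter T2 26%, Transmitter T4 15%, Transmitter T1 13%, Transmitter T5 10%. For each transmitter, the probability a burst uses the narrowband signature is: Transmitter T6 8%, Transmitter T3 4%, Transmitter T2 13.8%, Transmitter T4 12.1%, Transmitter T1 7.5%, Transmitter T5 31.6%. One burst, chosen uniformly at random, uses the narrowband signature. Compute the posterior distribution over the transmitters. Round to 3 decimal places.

Transmitter T6 0.036, Transmitter T3 0.111, Transmitter T2 0.321, Transmitter T4 0.162, Transmitter T1 0.087, Transmitter T5 0.283

Prior × likelihood for each hypothesis:
  Transmitter T6: 0.05 × 0.08 = 0.004
  Transmitter T3: 0.31 × 0.04 = 0.0124
  Transmitter T2: 0.26 × 0.138 = 0.03588
  Transmitter T4: 0.15 × 0.121 = 0.01815
  Transmitter T1: 0.13 × 0.075 = 0.00975
  Transmitter T5: 0.1 × 0.316 = 0.0316
Total = 0.11178.
P(Transmitter T6 | narrowband) = 0.004/0.11178 ≈ 0.036
P(Transmitter T3 | narrowband) = 0.0124/0.11178 ≈ 0.111
P(Transmitter T2 | narrowband) = 0.03588/0.11178 ≈ 0.321
P(Transmitter T4 | narrowband) = 0.01815/0.11178 ≈ 0.162
P(Transmitter T1 | narrowband) = 0.00975/0.11178 ≈ 0.087
P(Transmitter T5 | narrowband) = 0.0316/0.11178 ≈ 0.283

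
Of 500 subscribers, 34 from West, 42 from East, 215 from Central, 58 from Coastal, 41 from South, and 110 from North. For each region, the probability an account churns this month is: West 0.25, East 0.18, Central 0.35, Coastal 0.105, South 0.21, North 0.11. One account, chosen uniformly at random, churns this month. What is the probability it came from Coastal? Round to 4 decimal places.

By Bayes' rule, posterior ∝ prior × likelihood:
  West: 0.068 × 0.25 = 0.017
  East: 0.084 × 0.18 = 0.01512
  Central: 0.43 × 0.35 = 0.1505
  Coastal: 0.116 × 0.105 = 0.01218
  South: 0.082 × 0.21 = 0.01722
  North: 0.22 × 0.11 = 0.0242
Sum = 0.23622.
P(Coastal | evidence) = 0.01218 / 0.23622 ≈ 0.0516.

0.0516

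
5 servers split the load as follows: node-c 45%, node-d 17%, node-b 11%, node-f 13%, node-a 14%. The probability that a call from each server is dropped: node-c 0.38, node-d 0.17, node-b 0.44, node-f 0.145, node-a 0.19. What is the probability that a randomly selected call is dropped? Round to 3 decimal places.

0.294

Unnormalized posteriors (prior × likelihood):
  node-c: 0.45 × 0.38 = 0.171
  node-d: 0.17 × 0.17 = 0.0289
  node-b: 0.11 × 0.44 = 0.0484
  node-f: 0.13 × 0.145 = 0.01885
  node-a: 0.14 × 0.19 = 0.0266
P(dropped) = 0.171 + 0.0289 + 0.0484 + 0.01885 + 0.0266 = 0.29375 → 0.294.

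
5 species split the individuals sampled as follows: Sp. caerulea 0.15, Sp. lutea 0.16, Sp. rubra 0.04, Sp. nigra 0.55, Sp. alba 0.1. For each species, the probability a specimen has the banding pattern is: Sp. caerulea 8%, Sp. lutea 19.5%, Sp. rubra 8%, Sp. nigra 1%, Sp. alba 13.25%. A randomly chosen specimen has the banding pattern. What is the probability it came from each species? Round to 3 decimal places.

By Bayes' rule, posterior ∝ prior × likelihood:
  Sp. caerulea: 0.15 × 0.08 = 0.012
  Sp. lutea: 0.16 × 0.195 = 0.0312
  Sp. rubra: 0.04 × 0.08 = 0.0032
  Sp. nigra: 0.55 × 0.01 = 0.0055
  Sp. alba: 0.1 × 0.1325 = 0.01325
Sum = 0.06515.
P(Sp. caerulea | banded) = 0.012/0.06515 ≈ 0.184
P(Sp. lutea | banded) = 0.0312/0.06515 ≈ 0.479
P(Sp. rubra | banded) = 0.0032/0.06515 ≈ 0.049
P(Sp. nigra | banded) = 0.0055/0.06515 ≈ 0.084
P(Sp. alba | banded) = 0.01325/0.06515 ≈ 0.203

Sp. caerulea 0.184, Sp. lutea 0.479, Sp. rubra 0.049, Sp. nigra 0.084, Sp. alba 0.203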